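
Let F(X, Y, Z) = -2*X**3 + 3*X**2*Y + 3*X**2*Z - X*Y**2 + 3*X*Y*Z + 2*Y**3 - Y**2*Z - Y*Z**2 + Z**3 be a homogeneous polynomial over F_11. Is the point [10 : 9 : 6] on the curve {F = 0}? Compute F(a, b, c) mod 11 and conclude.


F(10,9,6) ≡ 5 (mod 11); P is NOT on the curve.

Evaluate F(10, 9, 6) term-by-term (mod 11).
  -2*X**3 ↦ -2·1000·1·1 = -2000
  3*X**2*Y ↦ 3·100·9·1 = 2700
  3*X**2*Z ↦ 3·100·1·6 = 1800
  -X*Y**2 ↦ -1·10·81·1 = -810
  3*X*Y*Z ↦ 3·10·9·6 = 1620
  2*Y**3 ↦ 2·1·729·1 = 1458
  -Y**2*Z ↦ -1·1·81·6 = -486
  -Y*Z**2 ↦ -1·1·9·36 = -324
  Z**3 ↦ 1·1·1·216 = 216
Sum: F(10, 9, 6) = (-2000) + (2700) + (1800) + (-810) + (1620) + (1458) + (-486) + (-324) + (216) = 4174.
Reducing mod 11: 4174 ≡ 5 (mod 11).
Since F(a, b, c) ≡ 5 ≠ 0 (mod 11), P does NOT lie on the curve.


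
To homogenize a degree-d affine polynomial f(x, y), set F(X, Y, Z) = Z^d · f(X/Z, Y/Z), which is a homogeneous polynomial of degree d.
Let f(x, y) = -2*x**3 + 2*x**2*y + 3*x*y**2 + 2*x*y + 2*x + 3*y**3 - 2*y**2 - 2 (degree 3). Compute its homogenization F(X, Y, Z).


F(X, Y, Z) = -2*X**3 + 2*X**2*Y + 3*X*Y**2 + 2*X*Y*Z + 2*X*Z**2 + 3*Y**3 - 2*Y**2*Z - 2*Z**3

deg(f) = 3.
Substitute x = X/Z, y = Y/Z into f, then multiply by Z^3.
  monomial -2·x^3·y^0 ↦ -2·X^3·Y^0·Z^0.
  monomial 2·x^2·y^1 ↦ 2·X^2·Y^1·Z^0.
  monomial 3·x^1·y^2 ↦ 3·X^1·Y^2·Z^0.
  monomial 2·x^1·y^1 ↦ 2·X^1·Y^1·Z^1.
  monomial 2·x^1·y^0 ↦ 2·X^1·Y^0·Z^2.
  monomial 3·x^0·y^3 ↦ 3·X^0·Y^3·Z^0.
  monomial -2·x^0·y^2 ↦ -2·X^0·Y^2·Z^1.
  monomial -2·x^0·y^0 ↦ -2·X^0·Y^0·Z^3.
Collecting: F(X, Y, Z) = -2*X**3 + 2*X**2*Y + 3*X*Y**2 + 2*X*Y*Z + 2*X*Z**2 + 3*Y**3 - 2*Y**2*Z - 2*Z**3.


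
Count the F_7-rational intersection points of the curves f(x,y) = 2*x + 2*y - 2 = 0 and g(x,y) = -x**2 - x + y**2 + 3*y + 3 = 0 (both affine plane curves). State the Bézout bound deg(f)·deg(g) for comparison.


Common zeros: {(0, 1)}; count = 1; Bézout bound = 2.

deg(f) = 1, deg(g) = 2, so Bézout bound = 2.
Scan x ∈ F_7. For each x, list the y ∈ F_7 with f(x, y) ≡ 0 and those with g(x, y) ≡ 0 (mod 7); the common zeros in that column are the intersection.
  x = 0: f ≡ 0 at y ∈ {1}; g ≡ 0 at y ∈ {1, 3}; common: {1}.
  x = 1: f ≡ 0 at y ∈ {0}; g ≡ 0 at y ∈ ∅; common: ∅.
  x = 2: f ≡ 0 at y ∈ {6}; g ≡ 0 at y ∈ {2}; common: ∅.
  x = 3: f ≡ 0 at y ∈ {5}; g ≡ 0 at y ∈ ∅; common: ∅.
  x = 4: f ≡ 0 at y ∈ {4}; g ≡ 0 at y ∈ {2}; common: ∅.
  x = 5: f ≡ 0 at y ∈ {3}; g ≡ 0 at y ∈ ∅; common: ∅.
  x = 6: f ≡ 0 at y ∈ {2}; g ≡ 0 at y ∈ {1, 3}; common: ∅.
Collecting: common zeros = {(0, 1)}, so the count is 1.
Comparison with the Bézout bound: 1 ≤ 2 = deg(f)·deg(g), as expected for curves with no common component (the affine F_7-count falls short of the bound because intersections may lie at infinity, over extension fields, or carry multiplicity).


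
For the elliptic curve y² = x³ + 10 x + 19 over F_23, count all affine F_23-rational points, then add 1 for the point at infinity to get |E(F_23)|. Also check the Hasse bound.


Affine points = {(2, 1), (2, 22), (4, 10), (4, 13), (7, 8), (7, 15), (8, 6), (8, 17), (12, 2), (12, 21), (13, 0), (15, 5), (15, 18), (20, 10), (20, 13), (22, 10), (22, 13)}; affine count = 17; |E(F_23)| = 18.

Discriminant check: Δ ∝ 4a³ + 27b² = 4·10³ + 27·19² = 4·1000 + 27·361 ≡ 16 (mod 23). Nonzero ⇒ E is nonsingular.
For each x ∈ F_23, compute rhs = x³ + 10·x + 19 mod 23, then count y ∈ F_23 with y² ≡ rhs.
  x = 0: rhs = 19, matching y values: none (0 points).
  x = 1: rhs = 7, matching y values: none (0 points).
  x = 2: rhs = 1, matching y values: 1, 22 (2 points).
  x = 3: rhs = 7, matching y values: none (0 points).
  x = 4: rhs = 8, matching y values: 10, 13 (2 points).
  x = 5: rhs = 10, matching y values: none (0 points).
  x = 6: rhs = 19, matching y values: none (0 points).
  x = 7: rhs = 18, matching y values: 8, 15 (2 points).
  x = 8: rhs = 13, matching y values: 6, 17 (2 points).
  x = 9: rhs = 10, matching y values: none (0 points).
  x = 10: rhs = 15, matching y values: none (0 points).
  x = 11: rhs = 11, matching y values: none (0 points).
  x = 12: rhs = 4, matching y values: 2, 21 (2 points).
  x = 13: rhs = 0, matching y values: 0 (1 points).
  x = 14: rhs = 5, matching y values: none (0 points).
  x = 15: rhs = 2, matching y values: 5, 18 (2 points).
  x = 16: rhs = 20, matching y values: none (0 points).
  x = 17: rhs = 19, matching y values: none (0 points).
  x = 18: rhs = 5, matching y values: none (0 points).
  x = 19: rhs = 7, matching y values: none (0 points).
  x = 20: rhs = 8, matching y values: 10, 13 (2 points).
  x = 21: rhs = 14, matching y values: none (0 points).
  x = 22: rhs = 8, matching y values: 10, 13 (2 points).
Total affine count: 17.
Full point count |E(F_23)| = 17 + 1 = 18.
Hasse bound: |18 − (23+1)| = |-6| = 6 ≤ 2√23 ≈ 9.5917 ✓.


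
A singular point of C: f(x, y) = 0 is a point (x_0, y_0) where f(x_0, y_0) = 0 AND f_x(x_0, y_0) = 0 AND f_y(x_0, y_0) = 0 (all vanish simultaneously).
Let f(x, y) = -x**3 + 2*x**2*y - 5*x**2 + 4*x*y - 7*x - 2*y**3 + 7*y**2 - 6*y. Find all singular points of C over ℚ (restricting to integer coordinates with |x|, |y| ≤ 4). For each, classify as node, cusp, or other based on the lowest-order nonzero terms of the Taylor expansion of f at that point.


Singular points: {(-1, 1)}; classification: cusp.

Compute partial derivatives:
  f_x = -3*x**2 + 4*x*y - 10*x + 4*y - 7.
  f_y = 2*x**2 + 4*x - 6*y**2 + 14*y - 6.
Scan x_0 ∈ {−4, ..., 4}. For each x_0, f_y(x_0, y) is a polynomial in y; find its integer roots y ∈ {−4, ..., 4}, then test f_x and f at those candidates.
  x = -4: f_y(-4, y) = -6*y**2 + 14*y + 10; no integer root y with |y| ≤ 4.
  x = -3: f_y(-3, y) = -6*y**2 + 14*y; vanishes at y ∈ {0}. (-3, 0): f_x = -4 ≠ 0.
  x = -2: f_y(-2, y) = -6*y**2 + 14*y - 6; no integer root y with |y| ≤ 4.
  x = -1: f_y(-1, y) = -6*y**2 + 14*y - 8; vanishes at y ∈ {1}. (-1, 1): f_x = 0, f = 0 — SINGULAR.
  x = 0: f_y(0, y) = -6*y**2 + 14*y - 6; no integer root y with |y| ≤ 4.
  x = 1: f_y(1, y) = -6*y**2 + 14*y; vanishes at y ∈ {0}. (1, 0): f_x = -20 ≠ 0.
  x = 2: f_y(2, y) = -6*y**2 + 14*y + 10; no integer root y with |y| ≤ 4.
  x = 3: f_y(3, y) = -6*y**2 + 14*y + 24; no integer root y with |y| ≤ 4.
  x = 4: f_y(4, y) = -6*y**2 + 14*y + 42; no integer root y with |y| ≤ 4.
Only singular point on the grid: (-1, 1).
Classify: substitute x = -1 + u, y = 1 + v and expand: f = -u**3 + 2*u**2*v - 2*v**3 + v**2.
No constant or linear terms (consistent with a singular point). Quadratic part: v**2. Cubic part: -u**3 + 2*u**2*v - 2*v**3.
The quadratic part v**2 is a perfect square, so there is a single (double) tangent line v = 0, i.e. y = 1. Restricting the cubic part to that line (v = 0) leaves -u**3 ≠ 0, so f is not divisible by v and the branch is v² ≈ u**3 to lowest order — this is a cusp.
Classification: cusp.


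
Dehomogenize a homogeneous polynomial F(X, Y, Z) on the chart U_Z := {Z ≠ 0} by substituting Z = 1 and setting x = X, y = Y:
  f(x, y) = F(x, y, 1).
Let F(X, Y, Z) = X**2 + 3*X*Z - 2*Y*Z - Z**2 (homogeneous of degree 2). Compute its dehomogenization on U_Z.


f(x, y) = x**2 + 3*x - 2*y - 1

On U_Z we set Z = 1. Each monomial c·X^i·Y^j·Z^k in F becomes c·x^i·y^j·1^k = c·x^i·y^j.
Substituting Z = 1: F(X, Y, 1) = x**2 + 3*x - 2*y - 1.
Note: deg(f) ≤ deg(F) = 2; strict inequality happens when F is divisible by Z (lost terms).


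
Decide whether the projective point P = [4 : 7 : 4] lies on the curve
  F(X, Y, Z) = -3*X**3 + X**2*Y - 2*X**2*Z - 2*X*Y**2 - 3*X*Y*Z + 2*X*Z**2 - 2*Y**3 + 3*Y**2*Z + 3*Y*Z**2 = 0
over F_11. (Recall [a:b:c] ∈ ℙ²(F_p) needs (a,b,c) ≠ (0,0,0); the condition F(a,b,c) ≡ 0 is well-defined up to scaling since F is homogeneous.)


F(4,7,4) ≡ 2 (mod 11); P is NOT on the curve.

Evaluate F(4, 7, 4) term-by-term (mod 11).
  -3*X**3 ↦ -3·64·1·1 = -192
  X**2*Y ↦ 1·16·7·1 = 112
  -2*X**2*Z ↦ -2·16·1·4 = -128
  -2*X*Y**2 ↦ -2·4·49·1 = -392
  -3*X*Y*Z ↦ -3·4·7·4 = -336
  2*X*Z**2 ↦ 2·4·1·16 = 128
  -2*Y**3 ↦ -2·1·343·1 = -686
  3*Y**2*Z ↦ 3·1·49·4 = 588
  3*Y*Z**2 ↦ 3·1·7·16 = 336
Sum: F(4, 7, 4) = (-192) + (112) + (-128) + (-392) + (-336) + (128) + (-686) + (588) + (336) = -570.
Reducing mod 11: -570 ≡ 2 (mod 11).
Since F(a, b, c) ≡ 2 ≠ 0 (mod 11), P does NOT lie on the curve.


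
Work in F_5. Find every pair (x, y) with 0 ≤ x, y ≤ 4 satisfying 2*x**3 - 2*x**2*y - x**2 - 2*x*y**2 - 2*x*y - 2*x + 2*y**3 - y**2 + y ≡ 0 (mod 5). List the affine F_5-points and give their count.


Affine F_5-points: {(0, 0), (1, 1), (4, 3)}; count = 3.

For each of the 25 pairs (x, y) ∈ F_5², evaluate f(x, y) mod 5. Record the zeros.
  x = 0: [0↦0, 1↦2, 2↦4, 3↦3, 4↦1]  zeros at y ∈ {0}
  x = 1: [0↦4, 1↦0, 2↦2, 3↦2, 4↦2]  zeros at y ∈ {1}
  x = 2: [0↦3, 1↦4, 2↦2, 3↦4, 4↦2]  zeros at y ∈ ∅
  x = 3: [0↦4, 1↦1, 2↦1, 3↦1, 4↦3]  zeros at y ∈ ∅
  x = 4: [0↦4, 1↦3, 2↦1, 3↦0, 4↦2]  zeros at y ∈ {3}
Collecting zeros: affine points = {(0, 0), (1, 1), (4, 3)}.
Total count |C(F_5)_aff| = 3.


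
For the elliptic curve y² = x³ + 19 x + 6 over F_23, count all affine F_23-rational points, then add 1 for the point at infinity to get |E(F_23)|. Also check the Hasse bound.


Affine points = {(0, 11), (0, 12), (1, 7), (1, 16), (2, 11), (2, 12), (4, 10), (4, 13), (8, 7), (8, 16), (9, 3), (9, 20), (10, 0), (13, 9), (13, 14), (14, 7), (14, 16), (15, 3), (15, 20), (16, 6), (16, 17), (18, 4), (18, 19), (19, 2), (19, 21), (21, 11), (21, 12), (22, 3), (22, 20)}; affine count = 29; |E(F_23)| = 30.

Discriminant check: Δ ∝ 4a³ + 27b² = 4·19³ + 27·6² = 4·6859 + 27·36 ≡ 3 (mod 23). Nonzero ⇒ E is nonsingular.
For each x ∈ F_23, compute rhs = x³ + 19·x + 6 mod 23, then count y ∈ F_23 with y² ≡ rhs.
  x = 0: rhs = 6, matching y values: 11, 12 (2 points).
  x = 1: rhs = 3, matching y values: 7, 16 (2 points).
  x = 2: rhs = 6, matching y values: 11, 12 (2 points).
  x = 3: rhs = 21, matching y values: none (0 points).
  x = 4: rhs = 8, matching y values: 10, 13 (2 points).
  x = 5: rhs = 19, matching y values: none (0 points).
  x = 6: rhs = 14, matching y values: none (0 points).
  x = 7: rhs = 22, matching y values: none (0 points).
  x = 8: rhs = 3, matching y values: 7, 16 (2 points).
  x = 9: rhs = 9, matching y values: 3, 20 (2 points).
  x = 10: rhs = 0, matching y values: 0 (1 points).
  x = 11: rhs = 5, matching y values: none (0 points).
  x = 12: rhs = 7, matching y values: none (0 points).
  x = 13: rhs = 12, matching y values: 9, 14 (2 points).
  x = 14: rhs = 3, matching y values: 7, 16 (2 points).
  x = 15: rhs = 9, matching y values: 3, 20 (2 points).
  x = 16: rhs = 13, matching y values: 6, 17 (2 points).
  x = 17: rhs = 21, matching y values: none (0 points).
  x = 18: rhs = 16, matching y values: 4, 19 (2 points).
  x = 19: rhs = 4, matching y values: 2, 21 (2 points).
  x = 20: rhs = 14, matching y values: none (0 points).
  x = 21: rhs = 6, matching y values: 11, 12 (2 points).
  x = 22: rhs = 9, matching y values: 3, 20 (2 points).
Total affine count: 29.
Full point count |E(F_23)| = 29 + 1 = 30.
Hasse bound: |30 − (23+1)| = |6| = 6 ≤ 2√23 ≈ 9.5917 ✓.


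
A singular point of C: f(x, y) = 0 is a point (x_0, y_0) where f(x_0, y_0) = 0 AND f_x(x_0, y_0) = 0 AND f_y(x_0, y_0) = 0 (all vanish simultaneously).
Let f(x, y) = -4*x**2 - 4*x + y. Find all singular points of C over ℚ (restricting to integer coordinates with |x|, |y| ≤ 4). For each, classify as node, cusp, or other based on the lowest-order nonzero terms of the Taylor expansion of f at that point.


No singular points in the scanned grid; C is smooth there.

Compute partial derivatives:
  f_x = -8*x - 4.
  f_y = 1.
f_y = 1 is a nonzero constant, so f_y never vanishes: no point (x, y) can satisfy f = f_x = f_y = 0. In particular no (x, y) ∈ {−4, ..., 4}² is singular; the curve is smooth.


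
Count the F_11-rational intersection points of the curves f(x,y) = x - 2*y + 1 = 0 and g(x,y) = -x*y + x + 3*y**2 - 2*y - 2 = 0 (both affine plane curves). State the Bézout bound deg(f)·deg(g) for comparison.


Common zeros: ∅; count = 0; Bézout bound = 2.

deg(f) = 1, deg(g) = 2, so Bézout bound = 2.
Scan x ∈ F_11. For each x, list the y ∈ F_11 with f(x, y) ≡ 0 and those with g(x, y) ≡ 0 (mod 11); the common zeros in that column are the intersection.
  x = 0: f ≡ 0 at y ∈ {6}; g ≡ 0 at y ∈ ∅; common: ∅.
  x = 1: f ≡ 0 at y ∈ {1}; g ≡ 0 at y ∈ ∅; common: ∅.
  x = 2: f ≡ 0 at y ∈ {7}; g ≡ 0 at y ∈ {0, 5}; common: ∅.
  x = 3: f ≡ 0 at y ∈ {2}; g ≡ 0 at y ∈ ∅; common: ∅.
  x = 4: f ≡ 0 at y ∈ {8}; g ≡ 0 at y ∈ {3, 10}; common: ∅.
  x = 5: f ≡ 0 at y ∈ {3}; g ≡ 0 at y ∈ ∅; common: ∅.
  x = 6: f ≡ 0 at y ∈ {9}; g ≡ 0 at y ∈ {2, 8}; common: ∅.
  x = 7: f ≡ 0 at y ∈ {4}; g ≡ 0 at y ∈ ∅; common: ∅.
  x = 8: f ≡ 0 at y ∈ {10}; g ≡ 0 at y ∈ ∅; common: ∅.
  x = 9: f ≡ 0 at y ∈ {5}; g ≡ 0 at y ∈ {4, 7}; common: ∅.
  x = 10: f ≡ 0 at y ∈ {0}; g ≡ 0 at y ∈ {6, 9}; common: ∅.
Collecting: common zeros = ∅, so the count is 0.
Comparison with the Bézout bound: 0 ≤ 2 = deg(f)·deg(g), as expected for curves with no common component (the affine F_11-count falls short of the bound because intersections may lie at infinity, over extension fields, or carry multiplicity).


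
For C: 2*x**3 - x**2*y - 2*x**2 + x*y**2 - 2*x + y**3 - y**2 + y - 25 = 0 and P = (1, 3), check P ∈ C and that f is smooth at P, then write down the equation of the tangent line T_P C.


Tangent line at P: 3*x + 27*y - 84 = 0.

Step 1: f(1, 3) = 0, so P lies on C.
Step 2: partial derivatives
  f_x(x, y) = 6*x**2 - 2*x*y - 4*x + y**2 - 2, f_y(x, y) = -x**2 + 2*x*y + 3*y**2 - 2*y + 1.
  f_x(P) = 3, f_y(P) = 27 (gradient nonzero, so P is smooth).
Step 3: tangent line at P: 3·(x − 1) + 27·(y − 3) = 0.
Expanding: 3*x + 27*y - 84 = 0.


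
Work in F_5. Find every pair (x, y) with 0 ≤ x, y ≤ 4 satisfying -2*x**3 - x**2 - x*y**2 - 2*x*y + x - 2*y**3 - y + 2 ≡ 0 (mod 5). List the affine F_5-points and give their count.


Affine F_5-points: {(0, 3), (0, 4), (1, 0), (2, 1), (2, 2), (3, 1), (3, 2), (3, 3), (4, 3)}; count = 9.

For each of the 25 pairs (x, y) ∈ F_5², evaluate f(x, y) mod 5. Record the zeros.
  x = 0: [0↦2, 1↦4, 2↦4, 3↦0, 4↦0]  zeros at y ∈ {3, 4}
  x = 1: [0↦0, 1↦4, 2↦4, 3↦3, 4↦4]  zeros at y ∈ {0}
  x = 2: [0↦4, 1↦0, 2↦0, 3↦2, 4↦4]  zeros at y ∈ {1, 2}
  x = 3: [0↦2, 1↦0, 2↦0, 3↦0, 4↦3]  zeros at y ∈ {1, 2, 3}
  x = 4: [0↦2, 1↦2, 2↦2, 3↦0, 4↦4]  zeros at y ∈ {3}
Collecting zeros: affine points = {(0, 3), (0, 4), (1, 0), (2, 1), (2, 2), (3, 1), (3, 2), (3, 3), (4, 3)}.
Total count |C(F_5)_aff| = 9.


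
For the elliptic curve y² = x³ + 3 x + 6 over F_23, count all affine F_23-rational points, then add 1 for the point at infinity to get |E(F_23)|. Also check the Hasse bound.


Affine points = {(0, 11), (0, 12), (4, 6), (4, 17), (5, 10), (5, 13), (7, 5), (7, 18), (8, 6), (8, 17), (9, 7), (9, 16), (10, 1), (10, 22), (11, 6), (11, 17), (14, 3), (14, 20), (17, 5), (17, 18), (18, 2), (18, 21), (20, 4), (20, 19), (22, 5), (22, 18)}; affine count = 26; |E(F_23)| = 27.

Discriminant check: Δ ∝ 4a³ + 27b² = 4·3³ + 27·6² = 4·27 + 27·36 ≡ 22 (mod 23). Nonzero ⇒ E is nonsingular.
For each x ∈ F_23, compute rhs = x³ + 3·x + 6 mod 23, then count y ∈ F_23 with y² ≡ rhs.
  x = 0: rhs = 6, matching y values: 11, 12 (2 points).
  x = 1: rhs = 10, matching y values: none (0 points).
  x = 2: rhs = 20, matching y values: none (0 points).
  x = 3: rhs = 19, matching y values: none (0 points).
  x = 4: rhs = 13, matching y values: 6, 17 (2 points).
  x = 5: rhs = 8, matching y values: 10, 13 (2 points).
  x = 6: rhs = 10, matching y values: none (0 points).
  x = 7: rhs = 2, matching y values: 5, 18 (2 points).
  x = 8: rhs = 13, matching y values: 6, 17 (2 points).
  x = 9: rhs = 3, matching y values: 7, 16 (2 points).
  x = 10: rhs = 1, matching y values: 1, 22 (2 points).
  x = 11: rhs = 13, matching y values: 6, 17 (2 points).
  x = 12: rhs = 22, matching y values: none (0 points).
  x = 13: rhs = 11, matching y values: none (0 points).
  x = 14: rhs = 9, matching y values: 3, 20 (2 points).
  x = 15: rhs = 22, matching y values: none (0 points).
  x = 16: rhs = 10, matching y values: none (0 points).
  x = 17: rhs = 2, matching y values: 5, 18 (2 points).
  x = 18: rhs = 4, matching y values: 2, 21 (2 points).
  x = 19: rhs = 22, matching y values: none (0 points).
  x = 20: rhs = 16, matching y values: 4, 19 (2 points).
  x = 21: rhs = 15, matching y values: none (0 points).
  x = 22: rhs = 2, matching y values: 5, 18 (2 points).
Total affine count: 26.
Full point count |E(F_23)| = 26 + 1 = 27.
Hasse bound: |27 − (23+1)| = |3| = 3 ≤ 2√23 ≈ 9.5917 ✓.


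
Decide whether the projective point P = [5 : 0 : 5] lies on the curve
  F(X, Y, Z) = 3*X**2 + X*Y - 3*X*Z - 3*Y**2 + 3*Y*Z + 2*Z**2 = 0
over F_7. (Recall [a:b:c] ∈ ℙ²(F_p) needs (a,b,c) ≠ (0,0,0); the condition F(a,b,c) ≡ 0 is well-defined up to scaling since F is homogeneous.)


F(5,0,5) ≡ 1 (mod 7); P is NOT on the curve.

Evaluate F(5, 0, 5) term-by-term (mod 7).
  3*X**2 ↦ 3·25·1·1 = 75
  X*Y ↦ 1·5·0·1 = 0
  -3*X*Z ↦ -3·5·1·5 = -75
  -3*Y**2 ↦ -3·1·0·1 = 0
  3*Y*Z ↦ 3·1·0·5 = 0
  2*Z**2 ↦ 2·1·1·25 = 50
Sum: F(5, 0, 5) = (75) + (0) + (-75) + (0) + (0) + (50) = 50.
Reducing mod 7: 50 ≡ 1 (mod 7).
Since F(a, b, c) ≡ 1 ≠ 0 (mod 7), P does NOT lie on the curve.


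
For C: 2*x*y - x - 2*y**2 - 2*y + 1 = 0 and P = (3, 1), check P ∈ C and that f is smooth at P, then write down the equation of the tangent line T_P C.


Tangent line at P: x - 3 = 0.

Step 1: f(3, 1) = 0, so P lies on C.
Step 2: partial derivatives
  f_x(x, y) = 2*y - 1, f_y(x, y) = 2*x - 4*y - 2.
  f_x(P) = 1, f_y(P) = 0 (gradient nonzero, so P is smooth).
Step 3: tangent line at P: 1·(x − 3) + 0·(y − 1) = 0.
Expanding: x - 3 = 0.


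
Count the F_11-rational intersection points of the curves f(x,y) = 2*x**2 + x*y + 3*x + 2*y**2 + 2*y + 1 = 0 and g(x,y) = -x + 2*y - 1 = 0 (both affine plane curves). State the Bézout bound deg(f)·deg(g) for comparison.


Common zeros: {(1, 1), (10, 0)}; count = 2; Bézout bound = 2.

deg(f) = 2, deg(g) = 1, so Bézout bound = 2.
Scan x ∈ F_11. For each x, list the y ∈ F_11 with f(x, y) ≡ 0 and those with g(x, y) ≡ 0 (mod 11); the common zeros in that column are the intersection.
  x = 0: f ≡ 0 at y ∈ ∅; g ≡ 0 at y ∈ {6}; common: ∅.
  x = 1: f ≡ 0 at y ∈ {1, 3}; g ≡ 0 at y ∈ {1}; common: {1}.
  x = 2: f ≡ 0 at y ∈ ∅; g ≡ 0 at y ∈ {7}; common: ∅.
  x = 3: f ≡ 0 at y ∈ ∅; g ≡ 0 at y ∈ {2}; common: ∅.
  x = 4: f ≡ 0 at y ∈ ∅; g ≡ 0 at y ∈ {8}; common: ∅.
  x = 5: f ≡ 0 at y ∈ {0, 2}; g ≡ 0 at y ∈ {3}; common: ∅.
  x = 6: f ≡ 0 at y ∈ ∅; g ≡ 0 at y ∈ {9}; common: ∅.
  x = 7: f ≡ 0 at y ∈ {3, 9}; g ≡ 0 at y ∈ {4}; common: ∅.
  x = 8: f ≡ 0 at y ∈ {1, 5}; g ≡ 0 at y ∈ {10}; common: ∅.
  x = 9: f ≡ 0 at y ∈ {2, 9}; g ≡ 0 at y ∈ {5}; common: ∅.
  x = 10: f ≡ 0 at y ∈ {0, 5}; g ≡ 0 at y ∈ {0}; common: {0}.
Collecting: common zeros = {(1, 1), (10, 0)}, so the count is 2.
Comparison with the Bézout bound: 2 ≤ 2 = deg(f)·deg(g), as expected for curves with no common component (the bound is attained).


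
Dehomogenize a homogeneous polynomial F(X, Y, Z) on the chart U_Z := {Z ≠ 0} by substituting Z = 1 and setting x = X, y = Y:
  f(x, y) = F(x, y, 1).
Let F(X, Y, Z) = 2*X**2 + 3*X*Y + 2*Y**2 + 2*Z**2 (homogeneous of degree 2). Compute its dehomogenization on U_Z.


f(x, y) = 2*x**2 + 3*x*y + 2*y**2 + 2

On U_Z we set Z = 1. Each monomial c·X^i·Y^j·Z^k in F becomes c·x^i·y^j·1^k = c·x^i·y^j.
Substituting Z = 1: F(X, Y, 1) = 2*x**2 + 3*x*y + 2*y**2 + 2.
Note: deg(f) ≤ deg(F) = 2; strict inequality happens when F is divisible by Z (lost terms).


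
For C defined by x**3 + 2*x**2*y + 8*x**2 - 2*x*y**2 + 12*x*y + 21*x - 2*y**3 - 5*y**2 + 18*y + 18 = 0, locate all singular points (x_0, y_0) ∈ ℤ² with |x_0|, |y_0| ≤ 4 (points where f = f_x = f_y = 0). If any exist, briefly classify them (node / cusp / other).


Singular points: {(-3, 0)}; classification: node.

Compute partial derivatives:
  f_x = 3*x**2 + 4*x*y + 16*x - 2*y**2 + 12*y + 21.
  f_y = 2*x**2 - 4*x*y + 12*x - 6*y**2 - 10*y + 18.
Scan x_0 ∈ {−4, ..., 4}. For each x_0, f_y(x_0, y) is a polynomial in y; find its integer roots y ∈ {−4, ..., 4}, then test f_x and f at those candidates.
  x = -4: f_y(-4, y) = -6*y**2 + 6*y + 2; no integer root y with |y| ≤ 4.
  x = -3: f_y(-3, y) = -6*y**2 + 2*y; vanishes at y ∈ {0}. (-3, 0): f_x = 0, f = 0 — SINGULAR.
  x = -2: f_y(-2, y) = -6*y**2 - 2*y + 2; no integer root y with |y| ≤ 4.
  x = -1: f_y(-1, y) = -6*y**2 - 6*y + 8; no integer root y with |y| ≤ 4.
  x = 0: f_y(0, y) = -6*y**2 - 10*y + 18; no integer root y with |y| ≤ 4.
  x = 1: f_y(1, y) = -6*y**2 - 14*y + 32; no integer root y with |y| ≤ 4.
  x = 2: f_y(2, y) = -6*y**2 - 18*y + 50; no integer root y with |y| ≤ 4.
  x = 3: f_y(3, y) = -6*y**2 - 22*y + 72; no integer root y with |y| ≤ 4.
  x = 4: f_y(4, y) = -6*y**2 - 26*y + 98; no integer root y with |y| ≤ 4.
Only singular point on the grid: (-3, 0).
Classify: substitute x = -3 + u, y = 0 + v and expand: f = u**3 + 2*u**2*v - u**2 - 2*u*v**2 - 2*v**3 + v**2.
No constant or linear terms (consistent with a singular point). Quadratic part: -u**2 + v**2. Cubic part: u**3 + 2*u**2*v - 2*u*v**2 - 2*v**3.
The quadratic part v**2 - u**2 = (v − u)(v + u) splits into two distinct linear factors, so there are two distinct tangent lines y − 0 = ±(x − -3) — this is a node (ordinary double point).
Classification: node.


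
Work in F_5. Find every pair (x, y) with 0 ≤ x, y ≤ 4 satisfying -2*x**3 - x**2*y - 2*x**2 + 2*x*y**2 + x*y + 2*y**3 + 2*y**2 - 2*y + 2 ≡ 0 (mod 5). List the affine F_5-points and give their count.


Affine F_5-points: {(2, 2), (3, 0), (4, 1), (4, 2)}; count = 4.

For each of the 25 pairs (x, y) ∈ F_5², evaluate f(x, y) mod 5. Record the zeros.
  x = 0: [0↦2, 1↦4, 2↦2, 3↦3, 4↦4]  zeros at y ∈ ∅
  x = 1: [0↦3, 1↦2, 2↦1, 3↦2, 4↦2]  zeros at y ∈ ∅
  x = 2: [0↦3, 1↦2, 2↦0, 3↦4, 4↦1]  zeros at y ∈ {2}
  x = 3: [0↦0, 1↦2, 2↦2, 3↦2, 4↦4]  zeros at y ∈ {0}
  x = 4: [0↦2, 1↦0, 2↦0, 3↦4, 4↦4]  zeros at y ∈ {1, 2}
Collecting zeros: affine points = {(2, 2), (3, 0), (4, 1), (4, 2)}.
Total count |C(F_5)_aff| = 4.


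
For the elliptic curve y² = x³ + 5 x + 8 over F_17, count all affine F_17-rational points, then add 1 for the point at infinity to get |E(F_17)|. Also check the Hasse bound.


Affine points = {(0, 5), (0, 12), (2, 3), (2, 14), (3, 4), (3, 13), (6, 4), (6, 13), (8, 4), (8, 13), (9, 0), (10, 2), (10, 15), (11, 0), (13, 3), (13, 14), (14, 0), (16, 6), (16, 11)}; affine count = 19; |E(F_17)| = 20.

Discriminant check: Δ ∝ 4a³ + 27b² = 4·5³ + 27·8² = 4·125 + 27·64 ≡ 1 (mod 17). Nonzero ⇒ E is nonsingular.
For each x ∈ F_17, compute rhs = x³ + 5·x + 8 mod 17, then count y ∈ F_17 with y² ≡ rhs.
  x = 0: rhs = 8, matching y values: 5, 12 (2 points).
  x = 1: rhs = 14, matching y values: none (0 points).
  x = 2: rhs = 9, matching y values: 3, 14 (2 points).
  x = 3: rhs = 16, matching y values: 4, 13 (2 points).
  x = 4: rhs = 7, matching y values: none (0 points).
  x = 5: rhs = 5, matching y values: none (0 points).
  x = 6: rhs = 16, matching y values: 4, 13 (2 points).
  x = 7: rhs = 12, matching y values: none (0 points).
  x = 8: rhs = 16, matching y values: 4, 13 (2 points).
  x = 9: rhs = 0, matching y values: 0 (1 points).
  x = 10: rhs = 4, matching y values: 2, 15 (2 points).
  x = 11: rhs = 0, matching y values: 0 (1 points).
  x = 12: rhs = 11, matching y values: none (0 points).
  x = 13: rhs = 9, matching y values: 3, 14 (2 points).
  x = 14: rhs = 0, matching y values: 0 (1 points).
  x = 15: rhs = 7, matching y values: none (0 points).
  x = 16: rhs = 2, matching y values: 6, 11 (2 points).
Total affine count: 19.
Full point count |E(F_17)| = 19 + 1 = 20.
Hasse bound: |20 − (17+1)| = |2| = 2 ≤ 2√17 ≈ 8.2462 ✓.


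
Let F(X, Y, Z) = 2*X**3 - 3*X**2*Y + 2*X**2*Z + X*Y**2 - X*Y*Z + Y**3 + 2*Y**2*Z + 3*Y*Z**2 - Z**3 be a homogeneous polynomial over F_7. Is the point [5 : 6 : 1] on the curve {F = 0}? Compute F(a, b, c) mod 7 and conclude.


F(5,6,1) ≡ 4 (mod 7); P is NOT on the curve.

Evaluate F(5, 6, 1) term-by-term (mod 7).
  2*X**3 ↦ 2·125·1·1 = 250
  -3*X**2*Y ↦ -3·25·6·1 = -450
  2*X**2*Z ↦ 2·25·1·1 = 50
  X*Y**2 ↦ 1·5·36·1 = 180
  -X*Y*Z ↦ -1·5·6·1 = -30
  Y**3 ↦ 1·1·216·1 = 216
  2*Y**2*Z ↦ 2·1·36·1 = 72
  3*Y*Z**2 ↦ 3·1·6·1 = 18
  -Z**3 ↦ -1·1·1·1 = -1
Sum: F(5, 6, 1) = (250) + (-450) + (50) + (180) + (-30) + (216) + (72) + (18) + (-1) = 305.
Reducing mod 7: 305 ≡ 4 (mod 7).
Since F(a, b, c) ≡ 4 ≠ 0 (mod 7), P does NOT lie on the curve.


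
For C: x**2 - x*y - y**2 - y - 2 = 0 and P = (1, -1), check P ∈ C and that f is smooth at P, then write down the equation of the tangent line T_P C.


Tangent line at P: 3*x - 3 = 0.

Step 1: f(1, -1) = 0, so P lies on C.
Step 2: partial derivatives
  f_x(x, y) = 2*x - y, f_y(x, y) = -x - 2*y - 1.
  f_x(P) = 3, f_y(P) = 0 (gradient nonzero, so P is smooth).
Step 3: tangent line at P: 3·(x − 1) + 0·(y − -1) = 0.
Expanding: 3*x - 3 = 0.


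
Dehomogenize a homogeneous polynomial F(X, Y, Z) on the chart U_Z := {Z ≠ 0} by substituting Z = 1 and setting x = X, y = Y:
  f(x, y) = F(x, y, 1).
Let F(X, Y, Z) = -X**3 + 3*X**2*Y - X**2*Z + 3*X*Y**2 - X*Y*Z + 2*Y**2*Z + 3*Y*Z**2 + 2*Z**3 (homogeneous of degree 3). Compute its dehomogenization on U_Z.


f(x, y) = -x**3 + 3*x**2*y - x**2 + 3*x*y**2 - x*y + 2*y**2 + 3*y + 2

On U_Z we set Z = 1. Each monomial c·X^i·Y^j·Z^k in F becomes c·x^i·y^j·1^k = c·x^i·y^j.
Substituting Z = 1: F(X, Y, 1) = -x**3 + 3*x**2*y - x**2 + 3*x*y**2 - x*y + 2*y**2 + 3*y + 2.
Note: deg(f) ≤ deg(F) = 3; strict inequality happens when F is divisible by Z (lost terms).


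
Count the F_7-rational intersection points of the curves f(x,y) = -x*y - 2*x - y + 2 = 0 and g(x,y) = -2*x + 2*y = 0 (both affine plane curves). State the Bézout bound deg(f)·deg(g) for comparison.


Common zeros: ∅; count = 0; Bézout bound = 2.

deg(f) = 2, deg(g) = 1, so Bézout bound = 2.
Scan x ∈ F_7. For each x, list the y ∈ F_7 with f(x, y) ≡ 0 and those with g(x, y) ≡ 0 (mod 7); the common zeros in that column are the intersection.
  x = 0: f ≡ 0 at y ∈ {2}; g ≡ 0 at y ∈ {0}; common: ∅.
  x = 1: f ≡ 0 at y ∈ {0}; g ≡ 0 at y ∈ {1}; common: ∅.
  x = 2: f ≡ 0 at y ∈ {4}; g ≡ 0 at y ∈ {2}; common: ∅.
  x = 3: f ≡ 0 at y ∈ {6}; g ≡ 0 at y ∈ {3}; common: ∅.
  x = 4: f ≡ 0 at y ∈ {3}; g ≡ 0 at y ∈ {4}; common: ∅.
  x = 5: f ≡ 0 at y ∈ {1}; g ≡ 0 at y ∈ {5}; common: ∅.
  x = 6: f ≡ 0 at y ∈ ∅; g ≡ 0 at y ∈ {6}; common: ∅.
Collecting: common zeros = ∅, so the count is 0.
Comparison with the Bézout bound: 0 ≤ 2 = deg(f)·deg(g), as expected for curves with no common component (the affine F_7-count falls short of the bound because intersections may lie at infinity, over extension fields, or carry multiplicity).


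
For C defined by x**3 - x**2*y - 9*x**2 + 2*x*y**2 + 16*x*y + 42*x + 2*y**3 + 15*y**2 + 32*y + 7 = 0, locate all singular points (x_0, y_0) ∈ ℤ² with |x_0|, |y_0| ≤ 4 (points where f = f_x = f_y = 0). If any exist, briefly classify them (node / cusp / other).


Singular points: {(2, -3)}; classification: cusp.

Compute partial derivatives:
  f_x = 3*x**2 - 2*x*y - 18*x + 2*y**2 + 16*y + 42.
  f_y = -x**2 + 4*x*y + 16*x + 6*y**2 + 30*y + 32.
Scan x_0 ∈ {−4, ..., 4}. For each x_0, f_y(x_0, y) is a polynomial in y; find its integer roots y ∈ {−4, ..., 4}, then test f_x and f at those candidates.
  x = -4: f_y(-4, y) = 6*y**2 + 14*y - 48; no integer root y with |y| ≤ 4.
  x = -3: f_y(-3, y) = 6*y**2 + 18*y - 25; no integer root y with |y| ≤ 4.
  x = -2: f_y(-2, y) = 6*y**2 + 22*y - 4; no integer root y with |y| ≤ 4.
  x = -1: f_y(-1, y) = 6*y**2 + 26*y + 15; no integer root y with |y| ≤ 4.
  x = 0: f_y(0, y) = 6*y**2 + 30*y + 32; no integer root y with |y| ≤ 4.
  x = 1: f_y(1, y) = 6*y**2 + 34*y + 47; no integer root y with |y| ≤ 4.
  x = 2: f_y(2, y) = 6*y**2 + 38*y + 60; vanishes at y ∈ {-3}. (2, -3): f_x = 0, f = 0 — SINGULAR.
  x = 3: f_y(3, y) = 6*y**2 + 42*y + 71; no integer root y with |y| ≤ 4.
  x = 4: f_y(4, y) = 6*y**2 + 46*y + 80; no integer root y with |y| ≤ 4.
Only singular point on the grid: (2, -3).
Classify: substitute x = 2 + u, y = -3 + v and expand: f = u**3 - u**2*v + 2*u*v**2 + 2*v**3 + v**2.
No constant or linear terms (consistent with a singular point). Quadratic part: v**2. Cubic part: u**3 - u**2*v + 2*u*v**2 + 2*v**3.
The quadratic part v**2 is a perfect square, so there is a single (double) tangent line v = 0, i.e. y = -3. Restricting the cubic part to that line (v = 0) leaves u**3 ≠ 0, so f is not divisible by v and the branch is v² ≈ -u**3 to lowest order — this is a cusp.
Classification: cusp.


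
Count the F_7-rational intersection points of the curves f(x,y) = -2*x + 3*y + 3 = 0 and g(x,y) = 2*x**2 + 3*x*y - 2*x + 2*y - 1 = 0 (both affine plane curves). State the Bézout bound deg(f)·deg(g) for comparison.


Common zeros: {(6, 3)}; count = 1; Bézout bound = 2.

deg(f) = 1, deg(g) = 2, so Bézout bound = 2.
Scan x ∈ F_7. For each x, list the y ∈ F_7 with f(x, y) ≡ 0 and those with g(x, y) ≡ 0 (mod 7); the common zeros in that column are the intersection.
  x = 0: f ≡ 0 at y ∈ {6}; g ≡ 0 at y ∈ {4}; common: ∅.
  x = 1: f ≡ 0 at y ∈ {2}; g ≡ 0 at y ∈ {3}; common: ∅.
  x = 2: f ≡ 0 at y ∈ {5}; g ≡ 0 at y ∈ {4}; common: ∅.
  x = 3: f ≡ 0 at y ∈ {1}; g ≡ 0 at y ∈ {6}; common: ∅.
  x = 4: f ≡ 0 at y ∈ {4}; g ≡ 0 at y ∈ ∅; common: ∅.
  x = 5: f ≡ 0 at y ∈ {0}; g ≡ 0 at y ∈ {1}; common: ∅.
  x = 6: f ≡ 0 at y ∈ {3}; g ≡ 0 at y ∈ {3}; common: {3}.
Collecting: common zeros = {(6, 3)}, so the count is 1.
Comparison with the Bézout bound: 1 ≤ 2 = deg(f)·deg(g), as expected for curves with no common component (the affine F_7-count falls short of the bound because intersections may lie at infinity, over extension fields, or carry multiplicity).


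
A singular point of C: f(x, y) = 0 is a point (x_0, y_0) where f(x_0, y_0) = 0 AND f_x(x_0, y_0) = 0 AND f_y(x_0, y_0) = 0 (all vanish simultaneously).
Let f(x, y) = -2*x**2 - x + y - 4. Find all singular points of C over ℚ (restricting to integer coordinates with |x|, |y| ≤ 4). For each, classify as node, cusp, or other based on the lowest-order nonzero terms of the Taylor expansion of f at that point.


No singular points in the scanned grid; C is smooth there.

Compute partial derivatives:
  f_x = -4*x - 1.
  f_y = 1.
f_y = 1 is a nonzero constant, so f_y never vanishes: no point (x, y) can satisfy f = f_x = f_y = 0. In particular no (x, y) ∈ {−4, ..., 4}² is singular; the curve is smooth.


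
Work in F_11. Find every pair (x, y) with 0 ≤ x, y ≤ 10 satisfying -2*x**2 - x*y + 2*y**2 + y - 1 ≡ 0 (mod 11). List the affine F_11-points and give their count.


Affine F_11-points: {(0, 6), (0, 10), (4, 0), (4, 7), (6, 9), (6, 10), (7, 0), (7, 3), (8, 3), (8, 6), (9, 7), (9, 8)}; count = 12.

For each of the 121 pairs (x, y) ∈ F_11², evaluate f(x, y) mod 11. Record the zeros.
  x = 0: [0↦10, 1↦2, 2↦9, 3↦9, 4↦2, 5↦10, 6↦0, 7↦5, 8↦3, 9↦5, 10↦0]  zeros at y ∈ {6, 10}
  x = 1: [0↦8, 1↦10, 2↦5, 3↦4, 4↦7, 5↦3, 6↦3, 7↦7, 8↦4, 9↦5, 10↦10]  zeros at y ∈ ∅
  x = 2: [0↦2, 1↦3, 2↦8, 3↦6, 4↦8, 5↦3, 6↦2, 7↦5, 8↦1, 9↦1, 10↦5]  zeros at y ∈ ∅
  x = 3: [0↦3, 1↦3, 2↦7, 3↦4, 4↦5, 5↦10, 6↦8, 7↦10, 8↦5, 9↦4, 10↦7]  zeros at y ∈ ∅
  x = 4: [0↦0, 1↦10, 2↦2, 3↦9, 4↦9, 5↦2, 6↦10, 7↦0, 8↦5, 9↦3, 10↦5]  zeros at y ∈ {0, 7}
  x = 5: [0↦4, 1↦2, 2↦4, 3↦10, 4↦9, 5↦1, 6↦8, 7↦8, 8↦1, 9↦9, 10↦10]  zeros at y ∈ ∅
  x = 6: [0↦4, 1↦1, 2↦2, 3↦7, 4↦5, 5↦7, 6↦2, 7↦1, 8↦4, 9↦0, 10↦0]  zeros at y ∈ {9, 10}
  x = 7: [0↦0, 1↦7, 2↦7, 3↦0, 4↦8, 5↦9, 6↦3, 7↦1, 8↦3, 9↦9, 10↦8]  zeros at y ∈ {0, 3}
  x = 8: [0↦3, 1↦9, 2↦8, 3↦0, 4↦7, 5↦7, 6↦0, 7↦8, 8↦9, 9↦3, 10↦1]  zeros at y ∈ {3, 6}
  x = 9: [0↦2, 1↦7, 2↦5, 3↦7, 4↦2, 5↦1, 6↦4, 7↦0, 8↦0, 9↦4, 10↦1]  zeros at y ∈ {7, 8}
  x = 10: [0↦8, 1↦1, 2↦9, 3↦10, 4↦4, 5↦2, 6↦4, 7↦10, 8↦9, 9↦1, 10↦8]  zeros at y ∈ ∅
Collecting zeros: affine points = {(0, 6), (0, 10), (4, 0), (4, 7), (6, 9), (6, 10), (7, 0), (7, 3), (8, 3), (8, 6), (9, 7), (9, 8)}.
Total count |C(F_11)_aff| = 12.


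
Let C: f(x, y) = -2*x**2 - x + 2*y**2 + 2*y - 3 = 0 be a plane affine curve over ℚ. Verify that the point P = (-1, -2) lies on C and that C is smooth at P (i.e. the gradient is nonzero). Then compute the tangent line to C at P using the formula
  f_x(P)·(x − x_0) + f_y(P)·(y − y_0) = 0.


Tangent line at P: 3*x - 6*y - 9 = 0.

Step 1: f(-1, -2) = 0, so P lies on C.
Step 2: partial derivatives
  f_x(x, y) = -4*x - 1, f_y(x, y) = 4*y + 2.
  f_x(P) = 3, f_y(P) = -6 (gradient nonzero, so P is smooth).
Step 3: tangent line at P: 3·(x − -1) + -6·(y − -2) = 0.
Expanding: 3*x - 6*y - 9 = 0.


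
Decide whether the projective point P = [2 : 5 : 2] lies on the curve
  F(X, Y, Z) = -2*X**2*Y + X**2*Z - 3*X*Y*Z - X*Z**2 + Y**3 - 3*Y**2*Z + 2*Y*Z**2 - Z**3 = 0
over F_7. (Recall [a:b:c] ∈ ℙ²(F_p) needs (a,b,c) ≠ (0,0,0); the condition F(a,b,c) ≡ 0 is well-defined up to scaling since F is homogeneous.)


F(2,5,2) ≡ 5 (mod 7); P is NOT on the curve.

Evaluate F(2, 5, 2) term-by-term (mod 7).
  -2*X**2*Y ↦ -2·4·5·1 = -40
  X**2*Z ↦ 1·4·1·2 = 8
  -3*X*Y*Z ↦ -3·2·5·2 = -60
  -X*Z**2 ↦ -1·2·1·4 = -8
  Y**3 ↦ 1·1·125·1 = 125
  -3*Y**2*Z ↦ -3·1·25·2 = -150
  2*Y*Z**2 ↦ 2·1·5·4 = 40
  -Z**3 ↦ -1·1·1·8 = -8
Sum: F(2, 5, 2) = (-40) + (8) + (-60) + (-8) + (125) + (-150) + (40) + (-8) = -93.
Reducing mod 7: -93 ≡ 5 (mod 7).
Since F(a, b, c) ≡ 5 ≠ 0 (mod 7), P does NOT lie on the curve.


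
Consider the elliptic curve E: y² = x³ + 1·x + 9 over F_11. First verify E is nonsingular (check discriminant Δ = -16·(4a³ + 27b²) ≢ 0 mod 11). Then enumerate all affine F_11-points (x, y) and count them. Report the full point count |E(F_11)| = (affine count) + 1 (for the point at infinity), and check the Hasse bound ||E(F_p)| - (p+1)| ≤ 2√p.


Affine points = {(0, 3), (0, 8), (1, 0), (4, 0), (6, 0), (8, 1), (8, 10)}; affine count = 7; |E(F_11)| = 8.

Discriminant check: Δ ∝ 4a³ + 27b² = 4·1³ + 27·9² = 4·1 + 27·81 ≡ 2 (mod 11). Nonzero ⇒ E is nonsingular.
For each x ∈ F_11, compute rhs = x³ + 1·x + 9 mod 11, then count y ∈ F_11 with y² ≡ rhs.
  x = 0: rhs = 9, matching y values: 3, 8 (2 points).
  x = 1: rhs = 0, matching y values: 0 (1 points).
  x = 2: rhs = 8, matching y values: none (0 points).
  x = 3: rhs = 6, matching y values: none (0 points).
  x = 4: rhs = 0, matching y values: 0 (1 points).
  x = 5: rhs = 7, matching y values: none (0 points).
  x = 6: rhs = 0, matching y values: 0 (1 points).
  x = 7: rhs = 7, matching y values: none (0 points).
  x = 8: rhs = 1, matching y values: 1, 10 (2 points).
  x = 9: rhs = 10, matching y values: none (0 points).
  x = 10: rhs = 7, matching y values: none (0 points).
Total affine count: 7.
Full point count |E(F_11)| = 7 + 1 = 8.
Hasse bound: |8 − (11+1)| = |-4| = 4 ≤ 2√11 ≈ 6.6332 ✓.


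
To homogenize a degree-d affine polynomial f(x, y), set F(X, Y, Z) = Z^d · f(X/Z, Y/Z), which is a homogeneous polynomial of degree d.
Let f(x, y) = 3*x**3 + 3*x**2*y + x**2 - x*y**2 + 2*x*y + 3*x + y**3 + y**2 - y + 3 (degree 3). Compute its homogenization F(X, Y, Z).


F(X, Y, Z) = 3*X**3 + 3*X**2*Y + X**2*Z - X*Y**2 + 2*X*Y*Z + 3*X*Z**2 + Y**3 + Y**2*Z - Y*Z**2 + 3*Z**3

deg(f) = 3.
Substitute x = X/Z, y = Y/Z into f, then multiply by Z^3.
  monomial 3·x^3·y^0 ↦ 3·X^3·Y^0·Z^0.
  monomial 3·x^2·y^1 ↦ 3·X^2·Y^1·Z^0.
  monomial 1·x^2·y^0 ↦ 1·X^2·Y^0·Z^1.
  monomial -1·x^1·y^2 ↦ -1·X^1·Y^2·Z^0.
  monomial 2·x^1·y^1 ↦ 2·X^1·Y^1·Z^1.
  monomial 3·x^1·y^0 ↦ 3·X^1·Y^0·Z^2.
  monomial 1·x^0·y^3 ↦ 1·X^0·Y^3·Z^0.
  monomial 1·x^0·y^2 ↦ 1·X^0·Y^2·Z^1.
  monomial -1·x^0·y^1 ↦ -1·X^0·Y^1·Z^2.
  monomial 3·x^0·y^0 ↦ 3·X^0·Y^0·Z^3.
Collecting: F(X, Y, Z) = 3*X**3 + 3*X**2*Y + X**2*Z - X*Y**2 + 2*X*Y*Z + 3*X*Z**2 + Y**3 + Y**2*Z - Y*Z**2 + 3*Z**3.


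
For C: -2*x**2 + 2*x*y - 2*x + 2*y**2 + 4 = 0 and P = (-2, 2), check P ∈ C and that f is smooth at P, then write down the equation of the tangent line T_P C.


Tangent line at P: 10*x + 4*y + 12 = 0.

Step 1: f(-2, 2) = 0, so P lies on C.
Step 2: partial derivatives
  f_x(x, y) = -4*x + 2*y - 2, f_y(x, y) = 2*x + 4*y.
  f_x(P) = 10, f_y(P) = 4 (gradient nonzero, so P is smooth).
Step 3: tangent line at P: 10·(x − -2) + 4·(y − 2) = 0.
Expanding: 10*x + 4*y + 12 = 0.


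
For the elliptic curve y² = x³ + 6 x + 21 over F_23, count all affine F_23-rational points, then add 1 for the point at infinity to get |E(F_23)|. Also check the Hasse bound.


Affine points = {(2, 8), (2, 15), (8, 11), (8, 12), (10, 0), (12, 2), (12, 21), (15, 6), (15, 17), (16, 2), (16, 21), (18, 2), (18, 21), (19, 5), (19, 18), (21, 1), (21, 22)}; affine count = 17; |E(F_23)| = 18.

Discriminant check: Δ ∝ 4a³ + 27b² = 4·6³ + 27·21² = 4·216 + 27·441 ≡ 6 (mod 23). Nonzero ⇒ E is nonsingular.
For each x ∈ F_23, compute rhs = x³ + 6·x + 21 mod 23, then count y ∈ F_23 with y² ≡ rhs.
  x = 0: rhs = 21, matching y values: none (0 points).
  x = 1: rhs = 5, matching y values: none (0 points).
  x = 2: rhs = 18, matching y values: 8, 15 (2 points).
  x = 3: rhs = 20, matching y values: none (0 points).
  x = 4: rhs = 17, matching y values: none (0 points).
  x = 5: rhs = 15, matching y values: none (0 points).
  x = 6: rhs = 20, matching y values: none (0 points).
  x = 7: rhs = 15, matching y values: none (0 points).
  x = 8: rhs = 6, matching y values: 11, 12 (2 points).
  x = 9: rhs = 22, matching y values: none (0 points).
  x = 10: rhs = 0, matching y values: 0 (1 points).
  x = 11: rhs = 15, matching y values: none (0 points).
  x = 12: rhs = 4, matching y values: 2, 21 (2 points).
  x = 13: rhs = 19, matching y values: none (0 points).
  x = 14: rhs = 20, matching y values: none (0 points).
  x = 15: rhs = 13, matching y values: 6, 17 (2 points).
  x = 16: rhs = 4, matching y values: 2, 21 (2 points).
  x = 17: rhs = 22, matching y values: none (0 points).
  x = 18: rhs = 4, matching y values: 2, 21 (2 points).
  x = 19: rhs = 2, matching y values: 5, 18 (2 points).
  x = 20: rhs = 22, matching y values: none (0 points).
  x = 21: rhs = 1, matching y values: 1, 22 (2 points).
  x = 22: rhs = 14, matching y values: none (0 points).
Total affine count: 17.
Full point count |E(F_23)| = 17 + 1 = 18.
Hasse bound: |18 − (23+1)| = |-6| = 6 ≤ 2√23 ≈ 9.5917 ✓.


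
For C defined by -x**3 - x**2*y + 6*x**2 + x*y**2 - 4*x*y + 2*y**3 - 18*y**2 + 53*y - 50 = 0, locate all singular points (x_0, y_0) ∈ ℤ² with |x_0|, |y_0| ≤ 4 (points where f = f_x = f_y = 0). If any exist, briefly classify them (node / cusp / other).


Singular points: {(1, 3)}; classification: cusp.

Compute partial derivatives:
  f_x = -3*x**2 - 2*x*y + 12*x + y**2 - 4*y.
  f_y = -x**2 + 2*x*y - 4*x + 6*y**2 - 36*y + 53.
Scan x_0 ∈ {−4, ..., 4}. For each x_0, f_y(x_0, y) is a polynomial in y; find its integer roots y ∈ {−4, ..., 4}, then test f_x and f at those candidates.
  x = -4: f_y(-4, y) = 6*y**2 - 44*y + 53; no integer root y with |y| ≤ 4.
  x = -3: f_y(-3, y) = 6*y**2 - 42*y + 56; no integer root y with |y| ≤ 4.
  x = -2: f_y(-2, y) = 6*y**2 - 40*y + 57; no integer root y with |y| ≤ 4.
  x = -1: f_y(-1, y) = 6*y**2 - 38*y + 56; vanishes at y ∈ {4}. (-1, 4): f_x = -7 ≠ 0.
  x = 0: f_y(0, y) = 6*y**2 - 36*y + 53; no integer root y with |y| ≤ 4.
  x = 1: f_y(1, y) = 6*y**2 - 34*y + 48; vanishes at y ∈ {3}. (1, 3): f_x = 0, f = 0 — SINGULAR.
  x = 2: f_y(2, y) = 6*y**2 - 32*y + 41; no integer root y with |y| ≤ 4.
  x = 3: f_y(3, y) = 6*y**2 - 30*y + 32; no integer root y with |y| ≤ 4.
  x = 4: f_y(4, y) = 6*y**2 - 28*y + 21; no integer root y with |y| ≤ 4.
Only singular point on the grid: (1, 3).
Classify: substitute x = 1 + u, y = 3 + v and expand: f = -u**3 - u**2*v + u*v**2 + 2*v**3 + v**2.
No constant or linear terms (consistent with a singular point). Quadratic part: v**2. Cubic part: -u**3 - u**2*v + u*v**2 + 2*v**3.
The quadratic part v**2 is a perfect square, so there is a single (double) tangent line v = 0, i.e. y = 3. Restricting the cubic part to that line (v = 0) leaves -u**3 ≠ 0, so f is not divisible by v and the branch is v² ≈ u**3 to lowest order — this is a cusp.
Classification: cusp.
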